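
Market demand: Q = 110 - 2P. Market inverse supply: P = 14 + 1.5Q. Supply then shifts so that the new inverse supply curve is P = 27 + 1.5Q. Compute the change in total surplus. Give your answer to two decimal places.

-224.25

Rewriting demand in inverse form: P = 55 - 0.5Q.
Initial equilibrium: Q_0 = 20.5, P_0 = 44.75; CS_0 = (1/2)(20.5)(10.25) = 105.0625, PS_0 = (1/2)(20.5)(30.75) = 315.1875.
New equilibrium: 55 - 0.5Q = 27 + 1.5Q gives Q_1 = 14, P_1 = 48; CS_1 = 49, PS_1 = 147.
Change in total surplus = (49 + 147) - (105.0625 + 315.1875) = -224.25.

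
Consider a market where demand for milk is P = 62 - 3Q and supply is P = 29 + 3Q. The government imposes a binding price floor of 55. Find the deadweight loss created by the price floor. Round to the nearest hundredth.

30.08

Free-market equilibrium: 62 - 3Q = 29 + 3Q gives Q* = 5.5, P* = 45.5.
At P = 55, buyers demand (62 - 55)/3 = 2.3333 while sellers would supply more, so the quantity traded is 2.3333 at price 55.
At Q = 2.3333 the demand price is 55 and the supply price is 36. Deadweight loss is the triangle between the curves from 2.3333 to 5.5: (1/2)(55 - 36)(5.5 - 2.3333) = 30.0833.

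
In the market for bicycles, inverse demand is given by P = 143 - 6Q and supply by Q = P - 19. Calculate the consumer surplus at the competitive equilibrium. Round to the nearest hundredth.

941.39

Rewriting supply in inverse form: P = 19 + Q.
Equilibrium: 143 - 6Q = 19 + Q, so Q* = 17.7143 and P* = 36.7143.
Consumer surplus is the triangle under demand above P*: (1/2)(17.7143)(143 - 36.7143) = (1/2)(17.7143)(106.2857) = 941.3878.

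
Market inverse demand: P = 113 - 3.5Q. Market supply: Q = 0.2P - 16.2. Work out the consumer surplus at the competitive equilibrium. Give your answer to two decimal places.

Rewriting supply in inverse form: P = 81 + 5Q.
Set 113 - 3.5Q = 81 + 5Q, which gives 32 = 8.5Q, so Q* = 3.7647 and P* = 113 - 3.5(3.7647) = 99.8235.
CS is the area between the demand curve and P* from 0 to Q*: (1/2)(3.7647)(13.1765) = 24.8028.

24.80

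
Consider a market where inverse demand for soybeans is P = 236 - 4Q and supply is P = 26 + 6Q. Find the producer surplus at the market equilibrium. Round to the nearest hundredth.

Set 236 - 4Q = 26 + 6Q, which gives 210 = 10Q, so Q* = 21 and P* = 236 - 4(21) = 152.
The supply curve's price intercept is 26, so PS = (1/2)(Q*)(P* - 26) = (1/2)(21)(126) = 1323.

1323.00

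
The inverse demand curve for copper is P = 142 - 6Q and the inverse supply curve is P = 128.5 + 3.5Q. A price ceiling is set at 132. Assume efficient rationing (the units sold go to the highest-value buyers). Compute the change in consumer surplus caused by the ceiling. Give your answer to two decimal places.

Free-market equilibrium: 142 - 6Q = 128.5 + 3.5Q gives Q* = 1.4211, P* = 133.4737.
At P = 132, sellers supply (132 - 128.5)/3.5 = 1 while buyers want more, so the quantity traded is 1 at price 132.
CS goes from (1/2)(1.4211)(8.5263) = 6.0582 to 7 (computed as (142 - 132)(1) - (1/2)(6)(1)^2), a change of 0.9418.

0.94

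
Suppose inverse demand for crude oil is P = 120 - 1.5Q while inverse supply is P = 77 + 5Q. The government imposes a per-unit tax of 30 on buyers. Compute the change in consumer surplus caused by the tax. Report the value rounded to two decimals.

Without the tax, 120 - 1.5Q = 77 + 5Q so Q* = 6.6154 and P* = 110.0769.
A tax on buyers shifts demand down by 30: (120 - 30) - 1.5Q = 77 + 5Q, so Q_t = 2. Buyers pay P_b = 117; sellers receive P_s = P_b - 30 = 87.
Consumers lose the trapezoid between P* and P_b out to Q_t plus the triangle from Q_t to Q*: change in CS = 3 - 32.8225 = -29.8225.

-29.82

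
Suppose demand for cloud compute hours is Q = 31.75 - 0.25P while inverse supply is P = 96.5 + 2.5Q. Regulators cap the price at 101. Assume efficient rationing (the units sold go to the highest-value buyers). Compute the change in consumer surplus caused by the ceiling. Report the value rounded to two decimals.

-3.72

Rewriting demand in inverse form: P = 127 - 4Q.
Free-market equilibrium: 127 - 4Q = 96.5 + 2.5Q gives Q* = 4.6923, P* = 108.2308.
At the ceiling price 101, quantity supplied is (101 - 96.5)/2.5 = 1.8; supply is the short side, so Q = 1.8 trades at P = 101.
CS goes from (1/2)(4.6923)(18.7692) = 44.0355 to 40.32 (computed as (127 - 101)(1.8) - (1/2)(4)(1.8)^2), a change of -3.7155.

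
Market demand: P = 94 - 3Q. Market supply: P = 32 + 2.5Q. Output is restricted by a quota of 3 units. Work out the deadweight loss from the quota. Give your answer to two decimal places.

188.20

Without the quota, 94 - 3Q = 32 + 2.5Q gives Q* = 11.2727.
At Q = 3 the demand price is 94 - 3(3) = 85 and the supply price is 32 + 2.5(3) = 39.5.
DWL = (1/2)(gap between curves at 3) x (Q* - 3) = (1/2)(45.5)(8.2727) = 188.2045.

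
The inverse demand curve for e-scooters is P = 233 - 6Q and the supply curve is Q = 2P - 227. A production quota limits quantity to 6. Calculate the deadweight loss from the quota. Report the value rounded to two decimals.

498.48

Rewriting supply in inverse form: P = 113.5 + 0.5Q.
Unrestricted equilibrium: Q* = (233 - 113.5)/(6 + 0.5) = 18.3846.
At Q = 6 the demand price is 233 - 6(6) = 197 and the supply price is 113.5 + 0.5(6) = 116.5.
DWL = (1/2)(gap between curves at 6) x (Q* - 6) = (1/2)(80.5)(12.3846) = 498.4808.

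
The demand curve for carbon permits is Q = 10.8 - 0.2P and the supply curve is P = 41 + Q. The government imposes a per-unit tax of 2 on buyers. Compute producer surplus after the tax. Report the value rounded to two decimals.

Rewriting demand in inverse form: P = 54 - 5Q.
Without the tax, 54 - 5Q = 41 + Q so Q* = 2.1667 and P* = 43.1667.
With the tax, buyers' net willingness to pay falls by 2: (54 - 2) - 5Q = 41 + Q, so Q_t = 1.8333. Buyers pay P_b = 44.8333; sellers receive P_s = P_b - 2 = 42.8333.
Producer surplus is the triangle above supply below P_s: (1/2)(1.8333)(42.8333 - 41) = 1.6806.

1.68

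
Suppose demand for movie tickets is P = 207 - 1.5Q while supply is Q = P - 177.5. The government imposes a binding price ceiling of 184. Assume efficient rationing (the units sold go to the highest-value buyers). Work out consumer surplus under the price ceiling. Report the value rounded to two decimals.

Rewriting supply in inverse form: P = 177.5 + Q.
Without the control, 207 - 1.5Q = 177.5 + Q so Q* = 11.8 and P* = 189.3.
At the ceiling price 184, quantity supplied is (184 - 177.5)/1 = 6.5; supply is the short side, so Q = 6.5 trades at P = 184.
The demand price at Q = 6.5 is 197.25. CS is the trapezoid between demand and 184 over [0, 6.5]: (1/2)[(207 - 184) + (197.25 - 184)](6.5) = 117.8125.

117.81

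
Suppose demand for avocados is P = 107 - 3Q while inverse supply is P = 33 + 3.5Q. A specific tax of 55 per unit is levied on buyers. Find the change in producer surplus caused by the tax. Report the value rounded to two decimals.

Pre-tax equilibrium: 107 - 3Q = 33 + 3.5Q gives Q* = 11.3846, P* = 72.8462.
With the tax, buyers' net willingness to pay falls by 55: (107 - 55) - 3Q = 33 + 3.5Q, so Q_t = 2.9231. Buyers pay P_b = 98.2308; sellers receive P_s = P_b - 55 = 43.2308.
Producers lose the trapezoid between P_s and P* out to Q_t plus the triangle from Q_t to Q*: change in PS = 14.9527 - 226.8166 = -211.8639.

-211.86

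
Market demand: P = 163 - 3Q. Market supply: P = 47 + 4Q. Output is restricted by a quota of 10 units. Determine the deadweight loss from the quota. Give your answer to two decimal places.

Unrestricted equilibrium: Q* = (163 - 47)/(3 + 4) = 16.5714.
At Q = 10 the demand price is 163 - 3(10) = 133 and the supply price is 47 + 4(10) = 87.
Deadweight loss is the triangle between the curves from 10 to 16.5714: (1/2)(133 - 87)(16.5714 - 10) = 151.1429.

151.14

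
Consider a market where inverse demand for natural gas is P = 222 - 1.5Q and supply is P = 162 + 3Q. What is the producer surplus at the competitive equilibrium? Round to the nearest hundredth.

Equilibrium: 222 - 1.5Q = 162 + 3Q, so Q* = 13.3333 and P* = 202.
Producer surplus is the triangle above supply below P*: (1/2)(13.3333)(202 - 162) = (1/2)(13.3333)(40) = 266.6667.

266.67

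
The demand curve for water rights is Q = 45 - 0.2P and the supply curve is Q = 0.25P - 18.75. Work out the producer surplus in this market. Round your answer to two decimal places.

555.56

Rewriting demand in inverse form: P = 225 - 5Q.
Rewriting supply in inverse form: P = 75 + 4Q.
Equilibrium: 225 - 5Q = 75 + 4Q, so Q* = 16.6667 and P* = 141.6667.
Producer surplus is the triangle above supply below P*: (1/2)(16.6667)(141.6667 - 75) = (1/2)(16.6667)(66.6667) = 555.5556.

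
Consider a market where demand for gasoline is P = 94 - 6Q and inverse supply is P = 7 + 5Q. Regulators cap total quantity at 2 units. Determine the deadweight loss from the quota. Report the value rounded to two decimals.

192.05

Unrestricted equilibrium: Q* = (94 - 7)/(6 + 5) = 7.9091.
At Q = 2 the demand price is 94 - 6(2) = 82 and the supply price is 7 + 5(2) = 17.
DWL = (1/2)(gap between curves at 2) x (Q* - 2) = (1/2)(65)(5.9091) = 192.0455.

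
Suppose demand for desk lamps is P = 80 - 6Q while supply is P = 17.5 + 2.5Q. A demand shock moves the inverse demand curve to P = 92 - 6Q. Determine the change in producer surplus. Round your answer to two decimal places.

28.44

Initial equilibrium: Q_0 = 7.3529, P_0 = 35.8824; CS_0 = (1/2)(7.3529)(44.1176) = 162.1972, PS_0 = (1/2)(7.3529)(18.3824) = 67.5822.
New equilibrium: 92 - 6Q = 17.5 + 2.5Q gives Q_1 = 8.7647, P_1 = 39.4118; CS_1 = 230.4602, PS_1 = 96.0251.
Change in producer surplus = 96.0251 - 67.5822 = 28.4429.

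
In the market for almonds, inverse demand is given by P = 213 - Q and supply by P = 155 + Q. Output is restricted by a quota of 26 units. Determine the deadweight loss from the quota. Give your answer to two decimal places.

Without the quota, 213 - Q = 155 + Q gives Q* = 29.
At Q = 26 the demand price is 213 - (26) = 187 and the supply price is 155 + (26) = 181.
DWL = (1/2)(gap between curves at 26) x (Q* - 26) = (1/2)(6)(3) = 9.

9.00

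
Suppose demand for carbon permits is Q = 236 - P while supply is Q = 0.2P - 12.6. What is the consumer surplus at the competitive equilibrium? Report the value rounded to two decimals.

415.68

Rewriting demand in inverse form: P = 236 - Q.
Rewriting supply in inverse form: P = 63 + 5Q.
Setting demand equal to supply, 173 = 6Q, so Q* = 28.8333 and P* = 207.1667.
Consumer surplus is the triangle under demand above P*: (1/2)(28.8333)(236 - 207.1667) = (1/2)(28.8333)(28.8333) = 415.6806.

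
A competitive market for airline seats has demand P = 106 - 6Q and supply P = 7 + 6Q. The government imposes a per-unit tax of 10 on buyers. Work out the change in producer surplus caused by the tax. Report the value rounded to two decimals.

-39.17

Pre-tax equilibrium: 106 - 6Q = 7 + 6Q gives Q* = 8.25, P* = 56.5.
With the tax, buyers' net willingness to pay falls by 10: (106 - 10) - 6Q = 7 + 6Q, so Q_t = 7.4167. Buyers pay P_b = 61.5; sellers receive P_s = P_b - 10 = 51.5.
Producers lose the trapezoid between P_s and P* out to Q_t plus the triangle from Q_t to Q*: change in PS = 165.0208 - 204.1875 = -39.1667.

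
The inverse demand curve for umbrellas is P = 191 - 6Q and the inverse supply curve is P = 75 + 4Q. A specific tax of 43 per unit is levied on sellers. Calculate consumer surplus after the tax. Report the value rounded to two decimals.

Pre-tax equilibrium: 191 - 6Q = 75 + 4Q gives Q* = 11.6, P* = 121.4.
A tax on sellers shifts supply up by 43: 191 - 6Q = 75 + 4Q + 43, so Q_t = 7.3. Buyers pay P_b = 147.2; sellers receive P_s = P_b - 43 = 104.2.
CS = (1/2)(Q_t)(191 - P_b) = (1/2)(7.3)(43.8) = 159.87.

159.87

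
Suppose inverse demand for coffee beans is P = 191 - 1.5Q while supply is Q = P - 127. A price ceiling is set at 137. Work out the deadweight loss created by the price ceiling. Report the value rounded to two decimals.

Rewriting supply in inverse form: P = 127 + Q.
Free-market equilibrium: 191 - 1.5Q = 127 + Q gives Q* = 25.6, P* = 152.6.
At the ceiling price 137, quantity supplied is (137 - 127)/1 = 10; supply is the short side, so Q = 10 trades at P = 137.
At Q = 10 the demand price is 176 and the supply price is 137. Deadweight loss is the triangle between the curves from 10 to 25.6: (1/2)(176 - 137)(25.6 - 10) = 304.2.

304.20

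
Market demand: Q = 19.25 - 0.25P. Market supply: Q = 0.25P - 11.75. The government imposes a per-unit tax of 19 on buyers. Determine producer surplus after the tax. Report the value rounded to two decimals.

Rewriting demand in inverse form: P = 77 - 4Q.
Rewriting supply in inverse form: P = 47 + 4Q.
Pre-tax equilibrium: 77 - 4Q = 47 + 4Q gives Q* = 3.75, P* = 62.
With the tax, buyers' net willingness to pay falls by 19: (77 - 19) - 4Q = 47 + 4Q, so Q_t = 1.375. Buyers pay P_b = 71.5; sellers receive P_s = P_b - 19 = 52.5.
Producer surplus is the triangle above supply below P_s: (1/2)(1.375)(52.5 - 47) = 3.7812.

3.78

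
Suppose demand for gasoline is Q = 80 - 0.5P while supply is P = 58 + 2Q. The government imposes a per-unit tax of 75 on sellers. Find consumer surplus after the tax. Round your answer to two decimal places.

45.56

Rewriting demand in inverse form: P = 160 - 2Q.
Without the tax, 160 - 2Q = 58 + 2Q so Q* = 25.5 and P* = 109.
A tax on sellers shifts supply up by 75: 160 - 2Q = 58 + 2Q + 75, so Q_t = 6.75. Buyers pay P_b = 146.5; sellers receive P_s = P_b - 75 = 71.5.
CS = (1/2)(Q_t)(160 - P_b) = (1/2)(6.75)(13.5) = 45.5625.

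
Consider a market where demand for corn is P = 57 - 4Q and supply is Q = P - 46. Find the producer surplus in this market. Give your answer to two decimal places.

Rewriting supply in inverse form: P = 46 + Q.
Setting demand equal to supply, 11 = 5Q, so Q* = 2.2 and P* = 48.2.
The supply curve's price intercept is 46, so PS = (1/2)(Q*)(P* - 46) = (1/2)(2.2)(2.2) = 2.42.

2.42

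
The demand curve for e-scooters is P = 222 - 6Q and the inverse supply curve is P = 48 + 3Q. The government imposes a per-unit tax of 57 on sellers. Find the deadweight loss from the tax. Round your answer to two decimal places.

Pre-tax equilibrium: 222 - 6Q = 48 + 3Q gives Q* = 19.3333, P* = 106.
With the tax, sellers need 57 more per unit: 222 - 6Q = 48 + 3Q + 57, so Q_t = 13. Buyers pay P_b = 144; sellers receive P_s = P_b - 57 = 87.
Deadweight loss is the triangle between the curves from Q_t to Q*: (1/2)(19.3333 - 13)(57) = 180.5.

180.50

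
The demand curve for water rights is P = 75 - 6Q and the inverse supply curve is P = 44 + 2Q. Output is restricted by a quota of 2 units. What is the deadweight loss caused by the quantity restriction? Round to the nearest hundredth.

Unrestricted equilibrium: Q* = (75 - 44)/(6 + 2) = 3.875.
At Q = 2 the demand price is 75 - 6(2) = 63 and the supply price is 44 + 2(2) = 48.
Deadweight loss is the triangle between the curves from 2 to 3.875: (1/2)(63 - 48)(3.875 - 2) = 14.0625.

14.06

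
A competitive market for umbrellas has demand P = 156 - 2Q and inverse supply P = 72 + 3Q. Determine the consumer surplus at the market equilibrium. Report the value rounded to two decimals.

282.24

Equilibrium: 156 - 2Q = 72 + 3Q, so Q* = 16.8 and P* = 122.4.
CS is the area between the demand curve and P* from 0 to Q*: (1/2)(16.8)(33.6) = 282.24.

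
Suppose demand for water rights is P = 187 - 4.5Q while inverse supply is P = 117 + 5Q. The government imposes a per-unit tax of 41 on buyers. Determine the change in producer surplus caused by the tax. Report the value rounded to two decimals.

-112.44

Pre-tax equilibrium: 187 - 4.5Q = 117 + 5Q gives Q* = 7.3684, P* = 153.8421.
With the tax, buyers' net willingness to pay falls by 41: (187 - 41) - 4.5Q = 117 + 5Q, so Q_t = 3.0526. Buyers pay P_b = 173.2632; sellers receive P_s = P_b - 41 = 132.2632.
PS falls from (1/2)(7.3684)(36.8421) = 135.7341 to (1/2)(3.0526)(15.2632) = 23.2964, a change of -112.4377.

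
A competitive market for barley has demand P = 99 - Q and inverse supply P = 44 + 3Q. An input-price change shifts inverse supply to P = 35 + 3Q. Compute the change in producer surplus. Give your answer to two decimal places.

Initial equilibrium: Q_0 = 13.75, P_0 = 85.25; CS_0 = (1/2)(13.75)(13.75) = 94.5312, PS_0 = (1/2)(13.75)(41.25) = 283.5938.
New equilibrium: 99 - Q = 35 + 3Q gives Q_1 = 16, P_1 = 83; CS_1 = 128, PS_1 = 384.
Change in producer surplus = 384 - 283.5938 = 100.4062.

100.41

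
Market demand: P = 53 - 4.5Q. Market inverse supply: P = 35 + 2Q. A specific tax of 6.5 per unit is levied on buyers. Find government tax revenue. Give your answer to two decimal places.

11.50

Without the tax, 53 - 4.5Q = 35 + 2Q so Q* = 2.7692 and P* = 40.5385.
A tax on buyers shifts demand down by 6.5: (53 - 6.5) - 4.5Q = 35 + 2Q, so Q_t = 1.7692. Buyers pay P_b = 45.0385; sellers receive P_s = P_b - 6.5 = 38.5385.
Tax revenue = t x Q_t = 6.5 x 1.7692 = 11.5.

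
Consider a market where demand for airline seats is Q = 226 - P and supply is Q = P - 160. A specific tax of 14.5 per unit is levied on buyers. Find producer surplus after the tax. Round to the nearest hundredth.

Rewriting demand in inverse form: P = 226 - Q.
Rewriting supply in inverse form: P = 160 + Q.
Pre-tax equilibrium: 226 - Q = 160 + Q gives Q* = 33, P* = 193.
A tax on buyers shifts demand down by 14.5: (226 - 14.5) - Q = 160 + Q, so Q_t = 25.75. Buyers pay P_b = 200.25; sellers receive P_s = P_b - 14.5 = 185.75.
PS = (1/2)(Q_t)(P_s - 160) = (1/2)(25.75)(25.75) = 331.5312.

331.53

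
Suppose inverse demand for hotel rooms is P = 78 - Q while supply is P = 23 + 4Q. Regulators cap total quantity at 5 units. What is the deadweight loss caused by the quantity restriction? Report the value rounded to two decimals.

Unrestricted equilibrium: Q* = (78 - 23)/(1 + 4) = 11.
At Q = 5 the demand price is 78 - (5) = 73 and the supply price is 23 + 4(5) = 43.
DWL = (1/2)(gap between curves at 5) x (Q* - 5) = (1/2)(30)(6) = 90.

90.00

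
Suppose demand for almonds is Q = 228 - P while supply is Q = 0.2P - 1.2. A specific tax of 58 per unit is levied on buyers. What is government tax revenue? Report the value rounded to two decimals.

Rewriting demand in inverse form: P = 228 - Q.
Rewriting supply in inverse form: P = 6 + 5Q.
Pre-tax equilibrium: 228 - Q = 6 + 5Q gives Q* = 37, P* = 191.
A tax on buyers shifts demand down by 58: (228 - 58) - Q = 6 + 5Q, so Q_t = 27.3333. Buyers pay P_b = 200.6667; sellers receive P_s = P_b - 58 = 142.6667.
Tax revenue = t x Q_t = 58 x 27.3333 = 1585.3333.

1585.33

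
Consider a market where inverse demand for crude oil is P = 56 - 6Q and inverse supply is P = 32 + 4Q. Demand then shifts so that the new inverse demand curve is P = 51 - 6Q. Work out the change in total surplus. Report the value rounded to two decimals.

-10.75

Initial equilibrium: Q_0 = 2.4, P_0 = 41.6; CS_0 = (1/2)(2.4)(14.4) = 17.28, PS_0 = (1/2)(2.4)(9.6) = 11.52.
New equilibrium: 51 - 6Q = 32 + 4Q gives Q_1 = 1.9, P_1 = 39.6; CS_1 = 10.83, PS_1 = 7.22.
Change in total surplus = (10.83 + 7.22) - (17.28 + 11.52) = -10.75.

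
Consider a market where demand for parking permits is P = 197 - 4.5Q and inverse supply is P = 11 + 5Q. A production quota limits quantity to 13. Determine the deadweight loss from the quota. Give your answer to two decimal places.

205.59

Unrestricted equilibrium: Q* = (197 - 11)/(4.5 + 5) = 19.5789.
At Q = 13 the demand price is 197 - 4.5(13) = 138.5 and the supply price is 11 + 5(13) = 76.
DWL = (1/2)(gap between curves at 13) x (Q* - 13) = (1/2)(62.5)(6.5789) = 205.5921.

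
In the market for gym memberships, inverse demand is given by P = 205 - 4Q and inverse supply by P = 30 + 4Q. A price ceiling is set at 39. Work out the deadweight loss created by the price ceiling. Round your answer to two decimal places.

1540.56

Without the control, 205 - 4Q = 30 + 4Q so Q* = 21.875 and P* = 117.5.
At the ceiling price 39, quantity supplied is (39 - 30)/4 = 2.25; supply is the short side, so Q = 2.25 trades at P = 39.
The lost-trades triangle has base Q* - 2.25 = 19.625 and height equal to the gap between the curves at Q = 2.25, which is 196 - 39 = 157. DWL = (1/2)(19.625)(157) = 1540.5625.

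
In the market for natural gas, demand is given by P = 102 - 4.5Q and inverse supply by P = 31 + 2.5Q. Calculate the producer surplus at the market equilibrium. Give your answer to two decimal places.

Setting demand equal to supply, 71 = 7Q, so Q* = 10.1429 and P* = 56.3571.
Producer surplus is the triangle above supply below P*: (1/2)(10.1429)(56.3571 - 31) = (1/2)(10.1429)(25.3571) = 128.5969.

128.60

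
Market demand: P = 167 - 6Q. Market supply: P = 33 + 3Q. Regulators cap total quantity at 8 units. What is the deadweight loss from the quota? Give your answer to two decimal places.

Without the quota, 167 - 6Q = 33 + 3Q gives Q* = 14.8889.
At Q = 8 the demand price is 167 - 6(8) = 119 and the supply price is 33 + 3(8) = 57.
Deadweight loss is the triangle between the curves from 8 to 14.8889: (1/2)(119 - 57)(14.8889 - 8) = 213.5556.

213.56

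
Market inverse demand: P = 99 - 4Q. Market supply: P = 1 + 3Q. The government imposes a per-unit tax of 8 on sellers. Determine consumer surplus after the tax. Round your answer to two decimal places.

Pre-tax equilibrium: 99 - 4Q = 1 + 3Q gives Q* = 14, P* = 43.
A tax on sellers shifts supply up by 8: 99 - 4Q = 1 + 3Q + 8, so Q_t = 12.8571. Buyers pay P_b = 47.5714; sellers receive P_s = P_b - 8 = 39.5714.
Consumer surplus is the triangle under demand above P_b: (1/2)(12.8571)(99 - 47.5714) = 330.6122.

330.61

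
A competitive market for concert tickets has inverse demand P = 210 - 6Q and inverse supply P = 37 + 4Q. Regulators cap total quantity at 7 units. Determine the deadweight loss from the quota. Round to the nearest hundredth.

530.45

Unrestricted equilibrium: Q* = (210 - 37)/(6 + 4) = 17.3.
At Q = 7 the demand price is 210 - 6(7) = 168 and the supply price is 37 + 4(7) = 65.
Deadweight loss is the triangle between the curves from 7 to 17.3: (1/2)(168 - 65)(17.3 - 7) = 530.45.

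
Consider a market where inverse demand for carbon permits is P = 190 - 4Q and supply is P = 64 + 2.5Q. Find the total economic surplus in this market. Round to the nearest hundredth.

Set 190 - 4Q = 64 + 2.5Q, which gives 126 = 6.5Q, so Q* = 19.3846 and P* = 190 - 4(19.3846) = 112.4615.
Total surplus is the full triangle between the curves from 0 to Q*: (1/2)(19.3846)(190 - 64) = 1221.2308.

1221.23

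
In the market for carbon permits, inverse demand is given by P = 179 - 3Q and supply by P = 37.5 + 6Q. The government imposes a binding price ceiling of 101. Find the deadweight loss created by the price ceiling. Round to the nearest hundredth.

118.84

Free-market equilibrium: 179 - 3Q = 37.5 + 6Q gives Q* = 15.7222, P* = 131.8333.
At P = 101, sellers supply (101 - 37.5)/6 = 10.5833 while buyers want more, so the quantity traded is 10.5833 at price 101.
At Q = 10.5833 the demand price is 147.25 and the supply price is 101. Deadweight loss is the triangle between the curves from 10.5833 to 15.7222: (1/2)(147.25 - 101)(15.7222 - 10.5833) = 118.8368.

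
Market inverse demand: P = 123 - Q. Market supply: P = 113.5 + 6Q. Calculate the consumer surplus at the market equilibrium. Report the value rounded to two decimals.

0.92

Set 123 - Q = 113.5 + 6Q, which gives 9.5 = 7Q, so Q* = 1.3571 and P* = 123 - (1.3571) = 121.6429.
Consumer surplus is the triangle under demand above P*: (1/2)(1.3571)(123 - 121.6429) = (1/2)(1.3571)(1.3571) = 0.9209.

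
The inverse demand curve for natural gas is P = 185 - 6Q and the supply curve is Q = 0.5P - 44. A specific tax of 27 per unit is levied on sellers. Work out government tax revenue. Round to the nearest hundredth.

Rewriting supply in inverse form: P = 88 + 2Q.
Pre-tax equilibrium: 185 - 6Q = 88 + 2Q gives Q* = 12.125, P* = 112.25.
A tax on sellers shifts supply up by 27: 185 - 6Q = 88 + 2Q + 27, so Q_t = 8.75. Buyers pay P_b = 132.5; sellers receive P_s = P_b - 27 = 105.5.
Revenue is the tax times quantity traded: 27 x 8.75 = 236.25.

236.25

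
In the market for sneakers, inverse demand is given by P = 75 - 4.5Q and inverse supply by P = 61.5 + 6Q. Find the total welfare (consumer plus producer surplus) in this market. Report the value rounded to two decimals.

Set 75 - 4.5Q = 61.5 + 6Q, which gives 13.5 = 10.5Q, so Q* = 1.2857 and P* = 75 - 4.5(1.2857) = 69.2143.
CS = (1/2)(1.2857)(5.7857) = 3.7194 and PS = (1/2)(1.2857)(7.7143) = 4.9592, so total surplus = 8.6786.

8.68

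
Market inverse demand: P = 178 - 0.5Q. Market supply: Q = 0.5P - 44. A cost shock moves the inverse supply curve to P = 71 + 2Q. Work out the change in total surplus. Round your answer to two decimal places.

669.80

Rewriting supply in inverse form: P = 88 + 2Q.
Initial equilibrium: Q_0 = 36, P_0 = 160; CS_0 = (1/2)(36)(18) = 324, PS_0 = (1/2)(36)(72) = 1296.
New equilibrium: 178 - 0.5Q = 71 + 2Q gives Q_1 = 42.8, P_1 = 156.6; CS_1 = 457.96, PS_1 = 1831.84.
Change in total surplus = (457.96 + 1831.84) - (324 + 1296) = 669.8.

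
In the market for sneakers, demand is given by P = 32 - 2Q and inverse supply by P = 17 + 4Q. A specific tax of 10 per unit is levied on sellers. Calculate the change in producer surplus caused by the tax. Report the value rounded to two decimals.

Without the tax, 32 - 2Q = 17 + 4Q so Q* = 2.5 and P* = 27.
With the tax, sellers need 10 more per unit: 32 - 2Q = 17 + 4Q + 10, so Q_t = 0.8333. Buyers pay P_b = 30.3333; sellers receive P_s = P_b - 10 = 20.3333.
Producers lose the trapezoid between P_s and P* out to Q_t plus the triangle from Q_t to Q*: change in PS = 1.3889 - 12.5 = -11.1111.

-11.11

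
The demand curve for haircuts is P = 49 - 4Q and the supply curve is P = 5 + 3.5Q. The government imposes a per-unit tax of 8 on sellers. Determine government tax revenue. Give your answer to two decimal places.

Without the tax, 49 - 4Q = 5 + 3.5Q so Q* = 5.8667 and P* = 25.5333.
A tax on sellers shifts supply up by 8: 49 - 4Q = 5 + 3.5Q + 8, so Q_t = 4.8. Buyers pay P_b = 29.8; sellers receive P_s = P_b - 8 = 21.8.
Revenue is the tax times quantity traded: 8 x 4.8 = 38.4.

38.40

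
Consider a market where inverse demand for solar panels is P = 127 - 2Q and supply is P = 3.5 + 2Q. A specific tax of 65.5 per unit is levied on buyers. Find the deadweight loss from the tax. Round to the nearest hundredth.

536.28

Without the tax, 127 - 2Q = 3.5 + 2Q so Q* = 30.875 and P* = 65.25.
A tax on buyers shifts demand down by 65.5: (127 - 65.5) - 2Q = 3.5 + 2Q, so Q_t = 14.5. Buyers pay P_b = 98; sellers receive P_s = P_b - 65.5 = 32.5.
Deadweight loss is the triangle between the curves from Q_t to Q*: (1/2)(30.875 - 14.5)(65.5) = 536.2812.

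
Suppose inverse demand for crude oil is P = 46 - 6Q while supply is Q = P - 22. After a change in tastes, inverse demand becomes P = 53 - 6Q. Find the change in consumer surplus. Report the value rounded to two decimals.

Rewriting supply in inverse form: P = 22 + Q.
Initial equilibrium: Q_0 = 3.4286, P_0 = 25.4286; CS_0 = (1/2)(3.4286)(20.5714) = 35.2653, PS_0 = (1/2)(3.4286)(3.4286) = 5.8776.
New equilibrium: 53 - 6Q = 22 + Q gives Q_1 = 4.4286, P_1 = 26.4286; CS_1 = 58.8367, PS_1 = 9.8061.
Change in consumer surplus = 58.8367 - 35.2653 = 23.5714.

23.57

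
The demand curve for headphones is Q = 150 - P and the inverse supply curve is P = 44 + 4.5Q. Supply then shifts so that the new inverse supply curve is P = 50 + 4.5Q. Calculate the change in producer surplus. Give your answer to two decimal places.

Rewriting demand in inverse form: P = 150 - Q.
Initial equilibrium: Q_0 = 19.2727, P_0 = 130.7273; CS_0 = (1/2)(19.2727)(19.2727) = 185.719, PS_0 = (1/2)(19.2727)(86.7273) = 835.7355.
New equilibrium: 150 - Q = 50 + 4.5Q gives Q_1 = 18.1818, P_1 = 131.8182; CS_1 = 165.2893, PS_1 = 743.8017.
Change in producer surplus = 743.8017 - 835.7355 = -91.9339.

-91.93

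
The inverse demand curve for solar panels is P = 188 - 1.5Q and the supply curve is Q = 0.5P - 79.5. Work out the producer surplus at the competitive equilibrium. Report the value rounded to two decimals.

Rewriting supply in inverse form: P = 159 + 2Q.
Equilibrium: 188 - 1.5Q = 159 + 2Q, so Q* = 8.2857 and P* = 175.5714.
The supply curve's price intercept is 159, so PS = (1/2)(Q*)(P* - 159) = (1/2)(8.2857)(16.5714) = 68.6531.

68.65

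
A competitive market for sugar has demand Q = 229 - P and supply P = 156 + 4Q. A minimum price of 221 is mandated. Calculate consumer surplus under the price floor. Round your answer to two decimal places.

32.00

Rewriting demand in inverse form: P = 229 - Q.
Free-market equilibrium: 229 - Q = 156 + 4Q gives Q* = 14.6, P* = 214.4.
At P = 221, buyers demand (229 - 221)/1 = 8 while sellers would supply more, so the quantity traded is 8 at price 221.
CS is the triangle under demand above 221: (1/2)(8)(229 - 221) = 32.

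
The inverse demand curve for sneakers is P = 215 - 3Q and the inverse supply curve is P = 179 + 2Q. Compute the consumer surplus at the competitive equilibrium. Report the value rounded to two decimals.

Equilibrium: 215 - 3Q = 179 + 2Q, so Q* = 7.2 and P* = 193.4.
The demand choke price is 215, so CS = (1/2)(Q*)(215 - P*) = (1/2)(7.2)(21.6) = 77.76.

77.76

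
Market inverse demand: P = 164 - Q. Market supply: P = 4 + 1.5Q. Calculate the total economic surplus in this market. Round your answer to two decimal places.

5120.00

Equilibrium: 164 - Q = 4 + 1.5Q, so Q* = 64 and P* = 100.
CS = (1/2)(64)(64) = 2048 and PS = (1/2)(64)(96) = 3072, so total surplus = 5120.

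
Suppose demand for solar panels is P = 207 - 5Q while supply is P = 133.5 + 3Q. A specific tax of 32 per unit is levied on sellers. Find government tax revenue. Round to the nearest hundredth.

Without the tax, 207 - 5Q = 133.5 + 3Q so Q* = 9.1875 and P* = 161.0625.
A tax on sellers shifts supply up by 32: 207 - 5Q = 133.5 + 3Q + 32, so Q_t = 5.1875. Buyers pay P_b = 181.0625; sellers receive P_s = P_b - 32 = 149.0625.
Revenue is the tax times quantity traded: 32 x 5.1875 = 166.

166.00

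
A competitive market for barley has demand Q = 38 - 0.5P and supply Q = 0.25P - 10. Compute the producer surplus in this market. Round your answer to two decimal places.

Rewriting demand in inverse form: P = 76 - 2Q.
Rewriting supply in inverse form: P = 40 + 4Q.
Equilibrium: 76 - 2Q = 40 + 4Q, so Q* = 6 and P* = 64.
Producer surplus is the triangle above supply below P*: (1/2)(6)(64 - 40) = (1/2)(6)(24) = 72.

72.00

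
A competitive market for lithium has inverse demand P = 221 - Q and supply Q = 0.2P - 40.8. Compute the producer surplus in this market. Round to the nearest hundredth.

20.07

Rewriting supply in inverse form: P = 204 + 5Q.
Setting demand equal to supply, 17 = 6Q, so Q* = 2.8333 and P* = 218.1667.
Producer surplus is the triangle above supply below P*: (1/2)(2.8333)(218.1667 - 204) = (1/2)(2.8333)(14.1667) = 20.0694.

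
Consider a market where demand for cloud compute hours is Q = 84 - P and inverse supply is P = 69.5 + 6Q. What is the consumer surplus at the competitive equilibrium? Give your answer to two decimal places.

Rewriting demand in inverse form: P = 84 - Q.
Setting demand equal to supply, 14.5 = 7Q, so Q* = 2.0714 and P* = 81.9286.
Consumer surplus is the triangle under demand above P*: (1/2)(2.0714)(84 - 81.9286) = (1/2)(2.0714)(2.0714) = 2.1454.

2.15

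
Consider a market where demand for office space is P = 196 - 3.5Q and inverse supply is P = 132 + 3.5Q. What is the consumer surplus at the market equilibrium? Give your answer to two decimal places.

Setting demand equal to supply, 64 = 7Q, so Q* = 9.1429 and P* = 164.
Consumer surplus is the triangle under demand above P*: (1/2)(9.1429)(196 - 164) = (1/2)(9.1429)(32) = 146.2857.

146.29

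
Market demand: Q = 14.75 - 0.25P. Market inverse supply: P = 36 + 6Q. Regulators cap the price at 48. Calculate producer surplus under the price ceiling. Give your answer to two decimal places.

12.00

Rewriting demand in inverse form: P = 59 - 4Q.
Without the control, 59 - 4Q = 36 + 6Q so Q* = 2.3 and P* = 49.8.
At P = 48, sellers supply (48 - 36)/6 = 2 while buyers want more, so the quantity traded is 2 at price 48.
PS is the triangle above supply below 48: (1/2)(2)(48 - 36) = 12.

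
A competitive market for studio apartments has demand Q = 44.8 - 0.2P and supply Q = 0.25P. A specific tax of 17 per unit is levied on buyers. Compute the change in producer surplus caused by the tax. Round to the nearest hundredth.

-180.91

Rewriting demand in inverse form: P = 224 - 5Q.
Rewriting supply in inverse form: P = 4Q.
Without the tax, 224 - 5Q = 4Q so Q* = 24.8889 and P* = 99.5556.
A tax on buyers shifts demand down by 17: (224 - 17) - 5Q = 4Q, so Q_t = 23. Buyers pay P_b = 109; sellers receive P_s = P_b - 17 = 92.
Producers lose the trapezoid between P_s and P* out to Q_t plus the triangle from Q_t to Q*: change in PS = 1058 - 1238.9136 = -180.9136.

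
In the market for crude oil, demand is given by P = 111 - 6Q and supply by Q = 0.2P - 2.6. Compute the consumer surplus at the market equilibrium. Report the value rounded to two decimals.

238.12

Rewriting supply in inverse form: P = 13 + 5Q.
Setting demand equal to supply, 98 = 11Q, so Q* = 8.9091 and P* = 57.5455.
CS is the area between the demand curve and P* from 0 to Q*: (1/2)(8.9091)(53.4545) = 238.1157.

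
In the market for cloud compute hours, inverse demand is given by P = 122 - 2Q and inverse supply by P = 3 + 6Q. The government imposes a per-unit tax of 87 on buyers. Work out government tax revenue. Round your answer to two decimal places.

348.00

Pre-tax equilibrium: 122 - 2Q = 3 + 6Q gives Q* = 14.875, P* = 92.25.
With the tax, buyers' net willingness to pay falls by 87: (122 - 87) - 2Q = 3 + 6Q, so Q_t = 4. Buyers pay P_b = 114; sellers receive P_s = P_b - 87 = 27.
Tax revenue = t x Q_t = 87 x 4 = 348.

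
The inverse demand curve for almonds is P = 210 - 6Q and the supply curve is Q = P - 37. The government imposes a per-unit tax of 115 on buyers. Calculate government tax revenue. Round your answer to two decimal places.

952.86

Rewriting supply in inverse form: P = 37 + Q.
Without the tax, 210 - 6Q = 37 + Q so Q* = 24.7143 and P* = 61.7143.
A tax on buyers shifts demand down by 115: (210 - 115) - 6Q = 37 + Q, so Q_t = 8.2857. Buyers pay P_b = 160.2857; sellers receive P_s = P_b - 115 = 45.2857.
Tax revenue = t x Q_t = 115 x 8.2857 = 952.8571.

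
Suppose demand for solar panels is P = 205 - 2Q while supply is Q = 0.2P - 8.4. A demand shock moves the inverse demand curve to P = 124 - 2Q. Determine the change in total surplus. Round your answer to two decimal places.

-1417.50

Rewriting supply in inverse form: P = 42 + 5Q.
Initial equilibrium: Q_0 = 23.2857, P_0 = 158.4286; CS_0 = (1/2)(23.2857)(46.5714) = 542.2245, PS_0 = (1/2)(23.2857)(116.4286) = 1355.5612.
New equilibrium: 124 - 2Q = 42 + 5Q gives Q_1 = 11.7143, P_1 = 100.5714; CS_1 = 137.2245, PS_1 = 343.0612.
Change in total surplus = (137.2245 + 343.0612) - (542.2245 + 1355.5612) = -1417.5.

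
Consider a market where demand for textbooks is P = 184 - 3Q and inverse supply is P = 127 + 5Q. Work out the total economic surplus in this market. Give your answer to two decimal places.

203.06

Set 184 - 3Q = 127 + 5Q, which gives 57 = 8Q, so Q* = 7.125 and P* = 184 - 3(7.125) = 162.625.
CS = (1/2)(7.125)(21.375) = 76.1484 and PS = (1/2)(7.125)(35.625) = 126.9141, so total surplus = 203.0625.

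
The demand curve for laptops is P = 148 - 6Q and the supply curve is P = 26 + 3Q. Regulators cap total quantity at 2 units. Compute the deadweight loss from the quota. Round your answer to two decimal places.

600.89

Without the quota, 148 - 6Q = 26 + 3Q gives Q* = 13.5556.
At Q = 2 the demand price is 148 - 6(2) = 136 and the supply price is 26 + 3(2) = 32.
Deadweight loss is the triangle between the curves from 2 to 13.5556: (1/2)(136 - 32)(13.5556 - 2) = 600.8889.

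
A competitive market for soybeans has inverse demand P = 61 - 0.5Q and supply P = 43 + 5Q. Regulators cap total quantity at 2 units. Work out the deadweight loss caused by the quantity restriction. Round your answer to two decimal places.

4.45

Without the quota, 61 - 0.5Q = 43 + 5Q gives Q* = 3.2727.
At Q = 2 the demand price is 61 - 0.5(2) = 60 and the supply price is 43 + 5(2) = 53.
Deadweight loss is the triangle between the curves from 2 to 3.2727: (1/2)(60 - 53)(3.2727 - 2) = 4.4545.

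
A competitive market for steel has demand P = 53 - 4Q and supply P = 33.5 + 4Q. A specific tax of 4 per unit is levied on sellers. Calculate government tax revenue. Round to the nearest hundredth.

Without the tax, 53 - 4Q = 33.5 + 4Q so Q* = 2.4375 and P* = 43.25.
With the tax, sellers need 4 more per unit: 53 - 4Q = 33.5 + 4Q + 4, so Q_t = 1.9375. Buyers pay P_b = 45.25; sellers receive P_s = P_b - 4 = 41.25.
Revenue is the tax times quantity traded: 4 x 1.9375 = 7.75.

7.75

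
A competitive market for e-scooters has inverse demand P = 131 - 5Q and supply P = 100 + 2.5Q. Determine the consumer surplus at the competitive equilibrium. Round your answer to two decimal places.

Set 131 - 5Q = 100 + 2.5Q, which gives 31 = 7.5Q, so Q* = 4.1333 and P* = 131 - 5(4.1333) = 110.3333.
Consumer surplus is the triangle under demand above P*: (1/2)(4.1333)(131 - 110.3333) = (1/2)(4.1333)(20.6667) = 42.7111.

42.71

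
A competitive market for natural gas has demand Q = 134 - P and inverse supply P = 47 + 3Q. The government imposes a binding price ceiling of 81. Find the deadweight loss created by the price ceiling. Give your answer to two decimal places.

Rewriting demand in inverse form: P = 134 - Q.
Free-market equilibrium: 134 - Q = 47 + 3Q gives Q* = 21.75, P* = 112.25.
At the ceiling price 81, quantity supplied is (81 - 47)/3 = 11.3333; supply is the short side, so Q = 11.3333 trades at P = 81.
The lost-trades triangle has base Q* - 11.3333 = 10.4167 and height equal to the gap between the curves at Q = 11.3333, which is 122.6667 - 81 = 41.6667. DWL = (1/2)(10.4167)(41.6667) = 217.0139.

217.01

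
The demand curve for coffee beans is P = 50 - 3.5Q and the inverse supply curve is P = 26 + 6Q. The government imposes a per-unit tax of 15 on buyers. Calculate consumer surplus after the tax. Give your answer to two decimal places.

Pre-tax equilibrium: 50 - 3.5Q = 26 + 6Q gives Q* = 2.5263, P* = 41.1579.
With the tax, buyers' net willingness to pay falls by 15: (50 - 15) - 3.5Q = 26 + 6Q, so Q_t = 0.9474. Buyers pay P_b = 46.6842; sellers receive P_s = P_b - 15 = 31.6842.
Consumer surplus is the triangle under demand above P_b: (1/2)(0.9474)(50 - 46.6842) = 1.5706.

1.57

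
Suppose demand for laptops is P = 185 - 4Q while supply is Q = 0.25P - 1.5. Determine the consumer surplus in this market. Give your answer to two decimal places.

Rewriting supply in inverse form: P = 6 + 4Q.
Equilibrium: 185 - 4Q = 6 + 4Q, so Q* = 22.375 and P* = 95.5.
The demand choke price is 185, so CS = (1/2)(Q*)(185 - P*) = (1/2)(22.375)(89.5) = 1001.2812.

1001.28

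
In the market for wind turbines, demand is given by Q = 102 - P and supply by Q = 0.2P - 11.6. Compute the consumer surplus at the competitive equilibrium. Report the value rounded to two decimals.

26.89

Rewriting demand in inverse form: P = 102 - Q.
Rewriting supply in inverse form: P = 58 + 5Q.
Set 102 - Q = 58 + 5Q, which gives 44 = 6Q, so Q* = 7.3333 and P* = 102 - (7.3333) = 94.6667.
Consumer surplus is the triangle under demand above P*: (1/2)(7.3333)(102 - 94.6667) = (1/2)(7.3333)(7.3333) = 26.8889.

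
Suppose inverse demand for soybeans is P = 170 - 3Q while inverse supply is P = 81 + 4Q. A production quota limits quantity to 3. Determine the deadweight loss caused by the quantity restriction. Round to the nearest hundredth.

Without the quota, 170 - 3Q = 81 + 4Q gives Q* = 12.7143.
At Q = 3 the demand price is 170 - 3(3) = 161 and the supply price is 81 + 4(3) = 93.
DWL = (1/2)(gap between curves at 3) x (Q* - 3) = (1/2)(68)(9.7143) = 330.2857.

330.29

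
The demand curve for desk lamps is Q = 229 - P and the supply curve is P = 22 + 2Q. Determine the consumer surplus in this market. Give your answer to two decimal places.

Rewriting demand in inverse form: P = 229 - Q.
Equilibrium: 229 - Q = 22 + 2Q, so Q* = 69 and P* = 160.
The demand choke price is 229, so CS = (1/2)(Q*)(229 - P*) = (1/2)(69)(69) = 2380.5.

2380.50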